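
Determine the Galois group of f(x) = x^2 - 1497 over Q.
Gal(K/Q) = Z/2Z (cyclic of order 2)

x^2 - 1497 is irreducible over Q since 1497 is not a rational square. The splitting field Q(sqrt(1497)) has degree 2 over Q, and its unique nontrivial automorphism is sqrt(1497) ↦ -sqrt(1497). Hence Gal(Q(sqrt(1497))/Q) = Z/2Z.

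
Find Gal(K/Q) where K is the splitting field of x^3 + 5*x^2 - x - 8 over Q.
Gal(K/Q) = S_3 (symmetric group of order 6)

Compute the discriminant of x^3 + (5)*x^2 + (-1)*x + (-8): Δ = 3021. Since Δ is not a rational square, the Galois group is not contained in A_3; it must be the full S_3 (irreducibility of the cubic rules out anything smaller).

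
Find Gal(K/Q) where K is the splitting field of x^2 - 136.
Gal(K/Q) = Z/2Z (cyclic of order 2)

x^2 - 136 is irreducible over Q since 136 is not a rational square. The splitting field Q(sqrt(136)) has degree 2 over Q, and its unique nontrivial automorphism is sqrt(136) ↦ -sqrt(136). Hence Gal(Q(sqrt(136))/Q) = Z/2Z.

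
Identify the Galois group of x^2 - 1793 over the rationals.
Gal(K/Q) = Z/2Z (cyclic of order 2)

x^2 - 1793 is irreducible over Q since 1793 is not a rational square. The splitting field Q(sqrt(1793)) has degree 2 over Q, and its unique nontrivial automorphism is sqrt(1793) ↦ -sqrt(1793). Hence Gal(Q(sqrt(1793))/Q) = Z/2Z.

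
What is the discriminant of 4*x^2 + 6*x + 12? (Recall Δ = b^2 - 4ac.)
Δ = -156

For a quadratic a x^2 + b x + c the discriminant is Δ = b^2 - 4ac = (6)^2 - 4*(4)*(12) = 36 - (192) = -156.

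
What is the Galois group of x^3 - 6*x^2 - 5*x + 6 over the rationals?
Gal(K/Q) = S_3 (symmetric group of order 6)

Compute the discriminant of x^3 + (-6)*x^2 + (-5)*x + (6): Δ = 8852. Since Δ is not a rational square, the Galois group is not contained in A_3; it must be the full S_3 (irreducibility of the cubic rules out anything smaller).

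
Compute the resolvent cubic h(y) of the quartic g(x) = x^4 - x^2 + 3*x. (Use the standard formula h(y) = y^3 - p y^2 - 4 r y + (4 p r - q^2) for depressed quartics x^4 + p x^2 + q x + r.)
h(y) = y^3 + y^2 - 9

Identify coefficients: p = -1, q = 3, r = 0.
Plug into h(y) = y^3 - p y^2 - 4 r y + (4 p r - q^2):
  h(y) = y^3 - (-1) y^2 - 4*(0) y + (4*(-1)*(0) - (3)^2)
       = y^3 + (1) y^2 + (0) y + (-9).
Simplifying: h(y) = y^3 + y^2 - 9.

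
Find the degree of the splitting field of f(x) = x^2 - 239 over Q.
[K:Q] = 2

The polynomial x^2 - 239 is irreducible over Q since 239 is not a perfect square. Its splitting field is Q(sqrt(239)), which has degree 2 over Q.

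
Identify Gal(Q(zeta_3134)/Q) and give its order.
|Gal(Q(zeta_3134)/Q)| = phi(3134) = 1566; group ≅ (Z/3134Z)^* ≅ Z/1566Z

The n-th cyclotomic polynomial Φ_3134(x) is the minimal polynomial of zeta_3134 over Q and has degree phi(3134) = 1566. So Q(zeta_3134) is a degree-1566 Galois extension with Galois group (Z/3134Z)^*. By CRT, (Z/3134Z)^* ≅ (Z/2Z)^* × (Z/1567Z)^*. Each prime-power unit group is (Z/2Z)^* ≅ trivial group (order 1); (Z/1567Z)^* ≅ Z/1566Z. Hence Gal(Q(zeta_3134)/Q) ≅ Z/1566Z.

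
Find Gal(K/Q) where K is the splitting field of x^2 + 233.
Gal(K/Q) = Z/2Z (cyclic of order 2)

x^2 + 233 is irreducible over Q since -233 is not a rational square. The splitting field Q(sqrt(-233)) has degree 2 over Q, and its unique nontrivial automorphism is sqrt(-233) ↦ -sqrt(-233). Hence Gal(Q(sqrt(-233))/Q) = Z/2Z.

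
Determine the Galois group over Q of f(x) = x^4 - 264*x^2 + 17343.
Gal(K/Q) = V_4 (Klein four-group, Z/2Z × Z/2Z)

f factors as (x^2 - 141)(x^2 - 123), so the splitting field is K = Q(sqrt(141), sqrt(123)). The elements 141, 123, 17343 are all non-squares in Q, so sqrt(141) and sqrt(123) generate independent quadratic extensions. Thus [K:Q] = 4 and Gal(K/Q) is generated by the two order-2 automorphisms sqrt(141) ↦ -sqrt(141) and sqrt(123) ↦ -sqrt(123), giving V_4.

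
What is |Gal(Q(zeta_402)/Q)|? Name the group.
|Gal(Q(zeta_402)/Q)| = phi(402) = 132; group ≅ (Z/402Z)^* ≅ Z/2Z × Z/66Z

The n-th cyclotomic polynomial Φ_402(x) is the minimal polynomial of zeta_402 over Q and has degree phi(402) = 132. So Q(zeta_402) is a degree-132 Galois extension with Galois group (Z/402Z)^*. By CRT, (Z/402Z)^* ≅ (Z/2Z)^* × (Z/3Z)^* × (Z/67Z)^*. Each prime-power unit group is (Z/2Z)^* ≅ trivial group (order 1); (Z/3Z)^* ≅ Z/2Z; (Z/67Z)^* ≅ Z/66Z. Hence Gal(Q(zeta_402)/Q) ≅ Z/2Z × Z/66Z.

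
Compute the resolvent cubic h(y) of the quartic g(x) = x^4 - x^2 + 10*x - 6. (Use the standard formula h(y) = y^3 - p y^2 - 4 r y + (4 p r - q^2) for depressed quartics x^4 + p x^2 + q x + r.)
h(y) = y^3 + y^2 + 24*y - 76

Identify coefficients: p = -1, q = 10, r = -6.
Plug into h(y) = y^3 - p y^2 - 4 r y + (4 p r - q^2):
  h(y) = y^3 - (-1) y^2 - 4*(-6) y + (4*(-1)*(-6) - (10)^2)
       = y^3 + (1) y^2 + (24) y + (-76).
Simplifying: h(y) = y^3 + y^2 + 24*y - 76.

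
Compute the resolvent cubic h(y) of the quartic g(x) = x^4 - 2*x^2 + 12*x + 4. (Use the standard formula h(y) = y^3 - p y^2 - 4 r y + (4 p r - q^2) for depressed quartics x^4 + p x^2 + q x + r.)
h(y) = y^3 + 2*y^2 - 16*y - 176

Identify coefficients: p = -2, q = 12, r = 4.
Plug into h(y) = y^3 - p y^2 - 4 r y + (4 p r - q^2):
  h(y) = y^3 - (-2) y^2 - 4*(4) y + (4*(-2)*(4) - (12)^2)
       = y^3 + (2) y^2 + (-16) y + (-176).
Simplifying: h(y) = y^3 + 2*y^2 - 16*y - 176.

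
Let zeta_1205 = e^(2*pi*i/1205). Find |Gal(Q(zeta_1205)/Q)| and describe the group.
|Gal(Q(zeta_1205)/Q)| = phi(1205) = 960; group ≅ (Z/1205Z)^* ≅ Z/4Z × Z/240Z

The n-th cyclotomic polynomial Φ_1205(x) is the minimal polynomial of zeta_1205 over Q and has degree phi(1205) = 960. So Q(zeta_1205) is a degree-960 Galois extension with Galois group (Z/1205Z)^*. By CRT, (Z/1205Z)^* ≅ (Z/5Z)^* × (Z/241Z)^*. Each prime-power unit group is (Z/5Z)^* ≅ Z/4Z; (Z/241Z)^* ≅ Z/240Z. Hence Gal(Q(zeta_1205)/Q) ≅ Z/4Z × Z/240Z.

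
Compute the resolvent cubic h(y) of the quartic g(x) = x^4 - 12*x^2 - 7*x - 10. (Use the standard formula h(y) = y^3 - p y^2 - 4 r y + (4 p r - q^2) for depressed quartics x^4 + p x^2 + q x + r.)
h(y) = y^3 + 12*y^2 + 40*y + 431

Identify coefficients: p = -12, q = -7, r = -10.
Plug into h(y) = y^3 - p y^2 - 4 r y + (4 p r - q^2):
  h(y) = y^3 - (-12) y^2 - 4*(-10) y + (4*(-12)*(-10) - (-7)^2)
       = y^3 + (12) y^2 + (40) y + (431).
Simplifying: h(y) = y^3 + 12*y^2 + 40*y + 431.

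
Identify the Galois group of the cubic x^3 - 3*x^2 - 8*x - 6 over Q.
Gal(K/Q) = S_3 (symmetric group of order 6)

Compute the discriminant of x^3 + (-3)*x^2 + (-8)*x + (-6): Δ = -1588. Since Δ is not a rational square, the Galois group is not contained in A_3; it must be the full S_3 (irreducibility of the cubic rules out anything smaller).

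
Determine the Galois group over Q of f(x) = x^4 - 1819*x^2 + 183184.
Gal(K/Q) = Z/2Z (cyclic of order 2)

f factors as (x^2 - 1712)(x^2 - 107), so the splitting field is K = Q(sqrt(1712), sqrt(107)). The squarefree part of 1712 is 107 and the squarefree part of 107 is also 107, so sqrt(1712) and sqrt(107) are both rational multiples of sqrt(107). Hence Q(sqrt(1712)) = Q(sqrt(107)) = Q(sqrt(107)), and the splitting field collapses to a single degree-2 extension with Galois group Z/2Z.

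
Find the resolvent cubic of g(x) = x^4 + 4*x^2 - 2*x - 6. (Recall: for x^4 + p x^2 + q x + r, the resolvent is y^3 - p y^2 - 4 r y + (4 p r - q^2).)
h(y) = y^3 - 4*y^2 + 24*y - 100

Identify coefficients: p = 4, q = -2, r = -6.
Plug into h(y) = y^3 - p y^2 - 4 r y + (4 p r - q^2):
  h(y) = y^3 - (4) y^2 - 4*(-6) y + (4*(4)*(-6) - (-2)^2)
       = y^3 + (-4) y^2 + (24) y + (-100).
Simplifying: h(y) = y^3 - 4*y^2 + 24*y - 100.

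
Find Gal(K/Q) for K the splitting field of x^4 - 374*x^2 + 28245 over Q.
Gal(K/Q) = V_4 (Klein four-group, Z/2Z × Z/2Z)

f factors as (x^2 - 105)(x^2 - 269), so the splitting field is K = Q(sqrt(105), sqrt(269)). The elements 105, 269, 28245 are all non-squares in Q, so sqrt(105) and sqrt(269) generate independent quadratic extensions. Thus [K:Q] = 4 and Gal(K/Q) is generated by the two order-2 automorphisms sqrt(105) ↦ -sqrt(105) and sqrt(269) ↦ -sqrt(269), giving V_4.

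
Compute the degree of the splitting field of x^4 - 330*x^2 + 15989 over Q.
[K:Q] = 4

f factors as (x^2 - 59)(x^2 - 271); the splitting field is K = Q(sqrt(59), sqrt(271)). Since 59, 271, and 15989 are all non-squares in Q, the three subfields Q(sqrt(59)), Q(sqrt(271)), Q(sqrt(15989)) are distinct degree-2 extensions, so [K:Q] = 4 (Klein four Galois group).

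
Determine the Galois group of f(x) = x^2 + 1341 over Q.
Gal(K/Q) = Z/2Z (cyclic of order 2)

x^2 + 1341 is irreducible over Q since -1341 is not a rational square. The splitting field Q(sqrt(-1341)) has degree 2 over Q, and its unique nontrivial automorphism is sqrt(-1341) ↦ -sqrt(-1341). Hence Gal(Q(sqrt(-1341))/Q) = Z/2Z.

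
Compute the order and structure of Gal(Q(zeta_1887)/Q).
|Gal(Q(zeta_1887)/Q)| = phi(1887) = 1152; group ≅ (Z/1887Z)^* ≅ Z/2Z × Z/16Z × Z/36Z

The n-th cyclotomic polynomial Φ_1887(x) is the minimal polynomial of zeta_1887 over Q and has degree phi(1887) = 1152. So Q(zeta_1887) is a degree-1152 Galois extension with Galois group (Z/1887Z)^*. By CRT, (Z/1887Z)^* ≅ (Z/3Z)^* × (Z/17Z)^* × (Z/37Z)^*. Each prime-power unit group is (Z/3Z)^* ≅ Z/2Z; (Z/17Z)^* ≅ Z/16Z; (Z/37Z)^* ≅ Z/36Z. Hence Gal(Q(zeta_1887)/Q) ≅ Z/2Z × Z/16Z × Z/36Z.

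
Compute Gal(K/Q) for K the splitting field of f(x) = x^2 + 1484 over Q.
Gal(K/Q) = Z/2Z (cyclic of order 2)

x^2 + 1484 is irreducible over Q since -1484 is not a rational square. The splitting field Q(sqrt(-1484)) has degree 2 over Q, and its unique nontrivial automorphism is sqrt(-1484) ↦ -sqrt(-1484). Hence Gal(Q(sqrt(-1484))/Q) = Z/2Z.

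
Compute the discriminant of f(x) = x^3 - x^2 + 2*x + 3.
Δ = -367

For x^3 + a x^2 + b x + c the discriminant is Δ = 18 a b c - 4 a^3 c + a^2 b^2 - 4 b^3 - 27 c^2.
Plug a = -1, b = 2, c = 3:
  18*(-1)*(2)*(3) - 4*(-1)^3*(3) + (-1)^2*(2)^2 - 4*(2)^3 - 27*(3)^2
  = -108 + (12) + 4 + (-32) + (-243)
  = -367.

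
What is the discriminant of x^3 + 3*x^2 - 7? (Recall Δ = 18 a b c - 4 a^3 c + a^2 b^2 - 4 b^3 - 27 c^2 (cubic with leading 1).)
Δ = -567

For x^3 + a x^2 + b x + c the discriminant is Δ = 18 a b c - 4 a^3 c + a^2 b^2 - 4 b^3 - 27 c^2.
Plug a = 3, b = 0, c = -7:
  18*(3)*(0)*(-7) - 4*(3)^3*(-7) + (3)^2*(0)^2 - 4*(0)^3 - 27*(-7)^2
  = 0 + (756) + 0 + (0) + (-1323)
  = -567.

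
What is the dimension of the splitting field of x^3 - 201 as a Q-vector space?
[K:Q] = 6

x^3 - 201 has one real root r = 201^(1/3) and two complex roots r*zeta_3, r*zeta_3^2 where zeta_3 = e^(2*pi*i/3). The splitting field is Q(r, zeta_3). [Q(r):Q] = 3 and [Q(zeta_3):Q] = 2 with gcd = 1, so [Q(r, zeta_3):Q] = 3 * 2 = 6.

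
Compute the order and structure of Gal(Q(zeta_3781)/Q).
|Gal(Q(zeta_3781)/Q)| = phi(3781) = 3564; group ≅ (Z/3781Z)^* ≅ Z/18Z × Z/198Z

The n-th cyclotomic polynomial Φ_3781(x) is the minimal polynomial of zeta_3781 over Q and has degree phi(3781) = 3564. So Q(zeta_3781) is a degree-3564 Galois extension with Galois group (Z/3781Z)^*. By CRT, (Z/3781Z)^* ≅ (Z/19Z)^* × (Z/199Z)^*. Each prime-power unit group is (Z/19Z)^* ≅ Z/18Z; (Z/199Z)^* ≅ Z/198Z. Hence Gal(Q(zeta_3781)/Q) ≅ Z/18Z × Z/198Z.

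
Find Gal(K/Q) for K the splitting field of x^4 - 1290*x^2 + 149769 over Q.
Gal(K/Q) = Z/2Z (cyclic of order 2)

f factors as (x^2 - 1161)(x^2 - 129), so the splitting field is K = Q(sqrt(1161), sqrt(129)). The squarefree part of 1161 is 129 and the squarefree part of 129 is also 129, so sqrt(1161) and sqrt(129) are both rational multiples of sqrt(129). Hence Q(sqrt(1161)) = Q(sqrt(129)) = Q(sqrt(129)), and the splitting field collapses to a single degree-2 extension with Galois group Z/2Z.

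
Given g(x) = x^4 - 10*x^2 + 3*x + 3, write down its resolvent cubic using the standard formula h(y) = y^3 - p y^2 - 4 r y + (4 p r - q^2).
h(y) = y^3 + 10*y^2 - 12*y - 129

Identify coefficients: p = -10, q = 3, r = 3.
Plug into h(y) = y^3 - p y^2 - 4 r y + (4 p r - q^2):
  h(y) = y^3 - (-10) y^2 - 4*(3) y + (4*(-10)*(3) - (3)^2)
       = y^3 + (10) y^2 + (-12) y + (-129).
Simplifying: h(y) = y^3 + 10*y^2 - 12*y - 129.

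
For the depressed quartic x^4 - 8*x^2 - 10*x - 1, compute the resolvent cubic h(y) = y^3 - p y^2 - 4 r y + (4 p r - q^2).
h(y) = y^3 + 8*y^2 + 4*y - 68

Identify coefficients: p = -8, q = -10, r = -1.
Plug into h(y) = y^3 - p y^2 - 4 r y + (4 p r - q^2):
  h(y) = y^3 - (-8) y^2 - 4*(-1) y + (4*(-8)*(-1) - (-10)^2)
       = y^3 + (8) y^2 + (4) y + (-68).
Simplifying: h(y) = y^3 + 8*y^2 + 4*y - 68.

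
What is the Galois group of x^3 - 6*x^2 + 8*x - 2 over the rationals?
Gal(K/Q) = S_3 (symmetric group of order 6)

Compute the discriminant of x^3 + (-6)*x^2 + (8)*x + (-2): Δ = 148. Since Δ is not a rational square, the Galois group is not contained in A_3; it must be the full S_3 (irreducibility of the cubic rules out anything smaller).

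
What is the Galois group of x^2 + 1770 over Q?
Gal(K/Q) = Z/2Z (cyclic of order 2)

x^2 + 1770 is irreducible over Q since -1770 is not a rational square. The splitting field Q(sqrt(-1770)) has degree 2 over Q, and its unique nontrivial automorphism is sqrt(-1770) ↦ -sqrt(-1770). Hence Gal(Q(sqrt(-1770))/Q) = Z/2Z.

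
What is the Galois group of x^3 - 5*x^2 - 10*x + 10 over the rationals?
Gal(K/Q) = S_3 (symmetric group of order 6)

Compute the discriminant of x^3 + (-5)*x^2 + (-10)*x + (10): Δ = 17800. Since Δ is not a rational square, the Galois group is not contained in A_3; it must be the full S_3 (irreducibility of the cubic rules out anything smaller).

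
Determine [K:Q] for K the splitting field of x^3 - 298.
[K:Q] = 6

x^3 - 298 has one real root r = 298^(1/3) and two complex roots r*zeta_3, r*zeta_3^2 where zeta_3 = e^(2*pi*i/3). The splitting field is Q(r, zeta_3). [Q(r):Q] = 3 and [Q(zeta_3):Q] = 2 with gcd = 1, so [Q(r, zeta_3):Q] = 3 * 2 = 6.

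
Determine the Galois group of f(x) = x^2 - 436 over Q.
Gal(K/Q) = Z/2Z (cyclic of order 2)

x^2 - 436 is irreducible over Q since 436 is not a rational square. The splitting field Q(sqrt(436)) has degree 2 over Q, and its unique nontrivial automorphism is sqrt(436) ↦ -sqrt(436). Hence Gal(Q(sqrt(436))/Q) = Z/2Z.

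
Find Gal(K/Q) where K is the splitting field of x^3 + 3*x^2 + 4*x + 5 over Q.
Gal(K/Q) = S_3 (symmetric group of order 6)

Compute the discriminant of x^3 + (3)*x^2 + (4)*x + (5): Δ = -247. Since Δ is not a rational square, the Galois group is not contained in A_3; it must be the full S_3 (irreducibility of the cubic rules out anything smaller).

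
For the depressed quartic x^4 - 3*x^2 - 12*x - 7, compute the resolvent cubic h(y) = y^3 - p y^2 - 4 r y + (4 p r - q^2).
h(y) = y^3 + 3*y^2 + 28*y - 60

Identify coefficients: p = -3, q = -12, r = -7.
Plug into h(y) = y^3 - p y^2 - 4 r y + (4 p r - q^2):
  h(y) = y^3 - (-3) y^2 - 4*(-7) y + (4*(-3)*(-7) - (-12)^2)
       = y^3 + (3) y^2 + (28) y + (-60).
Simplifying: h(y) = y^3 + 3*y^2 + 28*y - 60.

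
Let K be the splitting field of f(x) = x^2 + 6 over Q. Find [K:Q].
[K:Q] = 2

The discriminant of x^2 + (0)*x + (6) is b^2 - 4c = 0 - (24) = -24. Since -24 is not a perfect square in Q, the polynomial is irreducible over Q. Its two roots generate a degree-2 extension, so [K:Q] = 2.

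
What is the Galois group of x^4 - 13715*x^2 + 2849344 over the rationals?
Gal(K/Q) = Z/2Z (cyclic of order 2)

f factors as (x^2 - 13504)(x^2 - 211), so the splitting field is K = Q(sqrt(13504), sqrt(211)). The squarefree part of 13504 is 211 and the squarefree part of 211 is also 211, so sqrt(13504) and sqrt(211) are both rational multiples of sqrt(211). Hence Q(sqrt(13504)) = Q(sqrt(211)) = Q(sqrt(211)), and the splitting field collapses to a single degree-2 extension with Galois group Z/2Z.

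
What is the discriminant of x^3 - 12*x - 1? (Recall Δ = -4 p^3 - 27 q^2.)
Δ = 6885

For a depressed cubic x^3 + p x + q the discriminant is Δ = -4 p^3 - 27 q^2 = -4*(-12)^3 - 27*(-1)^2 = 6912 - 27 = 6885.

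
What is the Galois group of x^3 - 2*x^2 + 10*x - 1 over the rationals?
Gal(K/Q) = S_3 (symmetric group of order 6)

Compute the discriminant of x^3 + (-2)*x^2 + (10)*x + (-1): Δ = -3299. Since Δ is not a rational square, the Galois group is not contained in A_3; it must be the full S_3 (irreducibility of the cubic rules out anything smaller).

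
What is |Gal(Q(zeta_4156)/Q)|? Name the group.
|Gal(Q(zeta_4156)/Q)| = phi(4156) = 2076; group ≅ (Z/4156Z)^* ≅ Z/2Z × Z/1038Z

The n-th cyclotomic polynomial Φ_4156(x) is the minimal polynomial of zeta_4156 over Q and has degree phi(4156) = 2076. So Q(zeta_4156) is a degree-2076 Galois extension with Galois group (Z/4156Z)^*. By CRT, (Z/4156Z)^* ≅ (Z/4Z)^* × (Z/1039Z)^*. Each prime-power unit group is (Z/4Z)^* ≅ Z/2Z; (Z/1039Z)^* ≅ Z/1038Z. Hence Gal(Q(zeta_4156)/Q) ≅ Z/2Z × Z/1038Z.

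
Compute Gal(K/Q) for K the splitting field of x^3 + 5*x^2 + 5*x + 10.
Gal(K/Q) = S_3 (symmetric group of order 6)

Compute the discriminant of x^3 + (5)*x^2 + (5)*x + (10): Δ = -3075. Since Δ is not a rational square, the Galois group is not contained in A_3; it must be the full S_3 (irreducibility of the cubic rules out anything smaller).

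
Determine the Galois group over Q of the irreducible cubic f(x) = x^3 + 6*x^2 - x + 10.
Gal(K/Q) = S_3 (symmetric group of order 6)

Compute the discriminant of x^3 + (6)*x^2 + (-1)*x + (10): Δ = -12380. Since Δ is not a rational square, the Galois group is not contained in A_3; it must be the full S_3 (irreducibility of the cubic rules out anything smaller).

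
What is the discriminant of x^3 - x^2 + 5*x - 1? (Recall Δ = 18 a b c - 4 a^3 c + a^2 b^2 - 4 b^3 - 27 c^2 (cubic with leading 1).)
Δ = -416

For x^3 + a x^2 + b x + c the discriminant is Δ = 18 a b c - 4 a^3 c + a^2 b^2 - 4 b^3 - 27 c^2.
Plug a = -1, b = 5, c = -1:
  18*(-1)*(5)*(-1) - 4*(-1)^3*(-1) + (-1)^2*(5)^2 - 4*(5)^3 - 27*(-1)^2
  = 90 + (-4) + 25 + (-500) + (-27)
  = -416.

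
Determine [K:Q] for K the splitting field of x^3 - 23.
[K:Q] = 6

x^3 - 23 has one real root r = 23^(1/3) and two complex roots r*zeta_3, r*zeta_3^2 where zeta_3 = e^(2*pi*i/3). The splitting field is Q(r, zeta_3). [Q(r):Q] = 3 and [Q(zeta_3):Q] = 2 with gcd = 1, so [Q(r, zeta_3):Q] = 3 * 2 = 6.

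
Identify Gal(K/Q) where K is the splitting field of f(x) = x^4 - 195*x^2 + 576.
Gal(K/Q) = Z/2Z (cyclic of order 2)

f factors as (x^2 - 192)(x^2 - 3), so the splitting field is K = Q(sqrt(192), sqrt(3)). The squarefree part of 192 is 3 and the squarefree part of 3 is also 3, so sqrt(192) and sqrt(3) are both rational multiples of sqrt(3). Hence Q(sqrt(192)) = Q(sqrt(3)) = Q(sqrt(3)), and the splitting field collapses to a single degree-2 extension with Galois group Z/2Z.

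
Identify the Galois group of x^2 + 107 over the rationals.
Gal(K/Q) = Z/2Z (cyclic of order 2)

x^2 + 107 is irreducible over Q since -107 is not a rational square. The splitting field Q(sqrt(-107)) has degree 2 over Q, and its unique nontrivial automorphism is sqrt(-107) ↦ -sqrt(-107). Hence Gal(Q(sqrt(-107))/Q) = Z/2Z.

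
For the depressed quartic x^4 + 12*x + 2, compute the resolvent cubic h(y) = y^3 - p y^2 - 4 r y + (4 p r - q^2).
h(y) = y^3 - 8*y - 144

Identify coefficients: p = 0, q = 12, r = 2.
Plug into h(y) = y^3 - p y^2 - 4 r y + (4 p r - q^2):
  h(y) = y^3 - (0) y^2 - 4*(2) y + (4*(0)*(2) - (12)^2)
       = y^3 + (0) y^2 + (-8) y + (-144).
Simplifying: h(y) = y^3 - 8*y - 144.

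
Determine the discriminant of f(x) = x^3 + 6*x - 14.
Δ = -6156

For a depressed cubic x^3 + p x + q the discriminant is Δ = -4 p^3 - 27 q^2 = -4*(6)^3 - 27*(-14)^2 = -864 - 5292 = -6156.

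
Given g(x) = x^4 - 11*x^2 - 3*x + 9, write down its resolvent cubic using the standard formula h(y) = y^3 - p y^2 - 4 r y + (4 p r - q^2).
h(y) = y^3 + 11*y^2 - 36*y - 405

Identify coefficients: p = -11, q = -3, r = 9.
Plug into h(y) = y^3 - p y^2 - 4 r y + (4 p r - q^2):
  h(y) = y^3 - (-11) y^2 - 4*(9) y + (4*(-11)*(9) - (-3)^2)
       = y^3 + (11) y^2 + (-36) y + (-405).
Simplifying: h(y) = y^3 + 11*y^2 - 36*y - 405.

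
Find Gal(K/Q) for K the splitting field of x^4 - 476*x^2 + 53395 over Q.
Gal(K/Q) = V_4 (Klein four-group, Z/2Z × Z/2Z)

f factors as (x^2 - 181)(x^2 - 295), so the splitting field is K = Q(sqrt(181), sqrt(295)). The elements 181, 295, 53395 are all non-squares in Q, so sqrt(181) and sqrt(295) generate independent quadratic extensions. Thus [K:Q] = 4 and Gal(K/Q) is generated by the two order-2 automorphisms sqrt(181) ↦ -sqrt(181) and sqrt(295) ↦ -sqrt(295), giving V_4.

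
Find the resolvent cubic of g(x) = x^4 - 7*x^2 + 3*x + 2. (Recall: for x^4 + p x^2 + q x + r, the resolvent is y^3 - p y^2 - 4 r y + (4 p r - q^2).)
h(y) = y^3 + 7*y^2 - 8*y - 65

Identify coefficients: p = -7, q = 3, r = 2.
Plug into h(y) = y^3 - p y^2 - 4 r y + (4 p r - q^2):
  h(y) = y^3 - (-7) y^2 - 4*(2) y + (4*(-7)*(2) - (3)^2)
       = y^3 + (7) y^2 + (-8) y + (-65).
Simplifying: h(y) = y^3 + 7*y^2 - 8*y - 65.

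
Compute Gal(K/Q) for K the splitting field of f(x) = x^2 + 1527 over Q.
Gal(K/Q) = Z/2Z (cyclic of order 2)

x^2 + 1527 is irreducible over Q since -1527 is not a rational square. The splitting field Q(sqrt(-1527)) has degree 2 over Q, and its unique nontrivial automorphism is sqrt(-1527) ↦ -sqrt(-1527). Hence Gal(Q(sqrt(-1527))/Q) = Z/2Z.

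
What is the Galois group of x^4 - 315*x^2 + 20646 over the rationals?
Gal(K/Q) = V_4 (Klein four-group, Z/2Z × Z/2Z)

f factors as (x^2 - 93)(x^2 - 222), so the splitting field is K = Q(sqrt(93), sqrt(222)). The elements 93, 222, 20646 are all non-squares in Q, so sqrt(93) and sqrt(222) generate independent quadratic extensions. Thus [K:Q] = 4 and Gal(K/Q) is generated by the two order-2 automorphisms sqrt(93) ↦ -sqrt(93) and sqrt(222) ↦ -sqrt(222), giving V_4.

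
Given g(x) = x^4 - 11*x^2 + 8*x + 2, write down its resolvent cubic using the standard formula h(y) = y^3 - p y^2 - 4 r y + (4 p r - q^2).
h(y) = y^3 + 11*y^2 - 8*y - 152

Identify coefficients: p = -11, q = 8, r = 2.
Plug into h(y) = y^3 - p y^2 - 4 r y + (4 p r - q^2):
  h(y) = y^3 - (-11) y^2 - 4*(2) y + (4*(-11)*(2) - (8)^2)
       = y^3 + (11) y^2 + (-8) y + (-152).
Simplifying: h(y) = y^3 + 11*y^2 - 8*y - 152.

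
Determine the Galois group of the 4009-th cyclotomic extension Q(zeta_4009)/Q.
|Gal(Q(zeta_4009)/Q)| = phi(4009) = 3780; group ≅ (Z/4009Z)^* ≅ Z/18Z × Z/210Z

The n-th cyclotomic polynomial Φ_4009(x) is the minimal polynomial of zeta_4009 over Q and has degree phi(4009) = 3780. So Q(zeta_4009) is a degree-3780 Galois extension with Galois group (Z/4009Z)^*. By CRT, (Z/4009Z)^* ≅ (Z/19Z)^* × (Z/211Z)^*. Each prime-power unit group is (Z/19Z)^* ≅ Z/18Z; (Z/211Z)^* ≅ Z/210Z. Hence Gal(Q(zeta_4009)/Q) ≅ Z/18Z × Z/210Z.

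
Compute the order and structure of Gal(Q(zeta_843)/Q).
|Gal(Q(zeta_843)/Q)| = phi(843) = 560; group ≅ (Z/843Z)^* ≅ Z/2Z × Z/280Z

The n-th cyclotomic polynomial Φ_843(x) is the minimal polynomial of zeta_843 over Q and has degree phi(843) = 560. So Q(zeta_843) is a degree-560 Galois extension with Galois group (Z/843Z)^*. By CRT, (Z/843Z)^* ≅ (Z/3Z)^* × (Z/281Z)^*. Each prime-power unit group is (Z/3Z)^* ≅ Z/2Z; (Z/281Z)^* ≅ Z/280Z. Hence Gal(Q(zeta_843)/Q) ≅ Z/2Z × Z/280Z.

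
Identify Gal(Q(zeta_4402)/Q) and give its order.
|Gal(Q(zeta_4402)/Q)| = phi(4402) = 2100; group ≅ (Z/4402Z)^* ≅ Z/30Z × Z/70Z

The n-th cyclotomic polynomial Φ_4402(x) is the minimal polynomial of zeta_4402 over Q and has degree phi(4402) = 2100. So Q(zeta_4402) is a degree-2100 Galois extension with Galois group (Z/4402Z)^*. By CRT, (Z/4402Z)^* ≅ (Z/2Z)^* × (Z/31Z)^* × (Z/71Z)^*. Each prime-power unit group is (Z/2Z)^* ≅ trivial group (order 1); (Z/31Z)^* ≅ Z/30Z; (Z/71Z)^* ≅ Z/70Z. Hence Gal(Q(zeta_4402)/Q) ≅ Z/30Z × Z/70Z.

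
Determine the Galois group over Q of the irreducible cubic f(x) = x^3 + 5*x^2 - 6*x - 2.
Gal(K/Q) = S_3 (symmetric group of order 6)

Compute the discriminant of x^3 + (5)*x^2 + (-6)*x + (-2): Δ = 3736. Since Δ is not a rational square, the Galois group is not contained in A_3; it must be the full S_3 (irreducibility of the cubic rules out anything smaller).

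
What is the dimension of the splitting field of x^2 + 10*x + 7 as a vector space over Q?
[K:Q] = 2

The discriminant of x^2 + (10)*x + (7) is b^2 - 4c = 100 - (28) = 72. Since 72 is not a perfect square in Q, the polynomial is irreducible over Q. Its two roots generate a degree-2 extension, so [K:Q] = 2.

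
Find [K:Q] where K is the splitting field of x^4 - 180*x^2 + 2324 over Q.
[K:Q] = 4

f factors as (x^2 - 14)(x^2 - 166); the splitting field is K = Q(sqrt(14), sqrt(166)). Since 14, 166, and 2324 are all non-squares in Q, the three subfields Q(sqrt(14)), Q(sqrt(166)), Q(sqrt(2324)) are distinct degree-2 extensions, so [K:Q] = 4 (Klein four Galois group).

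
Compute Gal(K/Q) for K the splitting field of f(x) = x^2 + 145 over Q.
Gal(K/Q) = Z/2Z (cyclic of order 2)

x^2 + 145 is irreducible over Q since -145 is not a rational square. The splitting field Q(sqrt(-145)) has degree 2 over Q, and its unique nontrivial automorphism is sqrt(-145) ↦ -sqrt(-145). Hence Gal(Q(sqrt(-145))/Q) = Z/2Z.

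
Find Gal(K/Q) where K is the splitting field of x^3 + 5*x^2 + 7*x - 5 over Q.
Gal(K/Q) = S_3 (symmetric group of order 6)

Compute the discriminant of x^3 + (5)*x^2 + (7)*x + (-5): Δ = -1472. Since Δ is not a rational square, the Galois group is not contained in A_3; it must be the full S_3 (irreducibility of the cubic rules out anything smaller).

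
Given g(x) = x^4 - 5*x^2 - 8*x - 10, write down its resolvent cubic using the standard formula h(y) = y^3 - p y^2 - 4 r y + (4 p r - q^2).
h(y) = y^3 + 5*y^2 + 40*y + 136

Identify coefficients: p = -5, q = -8, r = -10.
Plug into h(y) = y^3 - p y^2 - 4 r y + (4 p r - q^2):
  h(y) = y^3 - (-5) y^2 - 4*(-10) y + (4*(-5)*(-10) - (-8)^2)
       = y^3 + (5) y^2 + (40) y + (136).
Simplifying: h(y) = y^3 + 5*y^2 + 40*y + 136.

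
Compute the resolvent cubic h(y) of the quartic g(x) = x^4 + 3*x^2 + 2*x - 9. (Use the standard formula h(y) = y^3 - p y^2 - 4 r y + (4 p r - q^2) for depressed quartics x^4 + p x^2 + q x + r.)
h(y) = y^3 - 3*y^2 + 36*y - 112

Identify coefficients: p = 3, q = 2, r = -9.
Plug into h(y) = y^3 - p y^2 - 4 r y + (4 p r - q^2):
  h(y) = y^3 - (3) y^2 - 4*(-9) y + (4*(3)*(-9) - (2)^2)
       = y^3 + (-3) y^2 + (36) y + (-112).
Simplifying: h(y) = y^3 - 3*y^2 + 36*y - 112.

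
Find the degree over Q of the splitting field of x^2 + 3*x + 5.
[K:Q] = 2

The discriminant of x^2 + (3)*x + (5) is b^2 - 4c = 9 - (20) = -11. Since -11 is not a perfect square in Q, the polynomial is irreducible over Q. Its two roots generate a degree-2 extension, so [K:Q] = 2.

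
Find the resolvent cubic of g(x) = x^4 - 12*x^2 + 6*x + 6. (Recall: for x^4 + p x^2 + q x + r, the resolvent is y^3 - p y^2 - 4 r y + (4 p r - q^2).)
h(y) = y^3 + 12*y^2 - 24*y - 324

Identify coefficients: p = -12, q = 6, r = 6.
Plug into h(y) = y^3 - p y^2 - 4 r y + (4 p r - q^2):
  h(y) = y^3 - (-12) y^2 - 4*(6) y + (4*(-12)*(6) - (6)^2)
       = y^3 + (12) y^2 + (-24) y + (-324).
Simplifying: h(y) = y^3 + 12*y^2 - 24*y - 324.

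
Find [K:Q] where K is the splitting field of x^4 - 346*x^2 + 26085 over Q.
[K:Q] = 4

f factors as (x^2 - 111)(x^2 - 235); the splitting field is K = Q(sqrt(111), sqrt(235)). Since 111, 235, and 26085 are all non-squares in Q, the three subfields Q(sqrt(111)), Q(sqrt(235)), Q(sqrt(26085)) are distinct degree-2 extensions, so [K:Q] = 4 (Klein four Galois group).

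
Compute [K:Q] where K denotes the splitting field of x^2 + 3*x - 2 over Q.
[K:Q] = 2

The discriminant of x^2 + (3)*x + (-2) is b^2 - 4c = 9 - (-8) = 17. Since 17 is not a perfect square in Q, the polynomial is irreducible over Q. Its two roots generate a degree-2 extension, so [K:Q] = 2.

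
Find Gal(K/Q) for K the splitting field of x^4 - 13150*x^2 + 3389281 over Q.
Gal(K/Q) = Z/2Z (cyclic of order 2)

f factors as (x^2 - 263)(x^2 - 12887), so the splitting field is K = Q(sqrt(263), sqrt(12887)). The squarefree part of 263 is 263 and the squarefree part of 12887 is also 263, so sqrt(263) and sqrt(12887) are both rational multiples of sqrt(263). Hence Q(sqrt(263)) = Q(sqrt(12887)) = Q(sqrt(263)), and the splitting field collapses to a single degree-2 extension with Galois group Z/2Z.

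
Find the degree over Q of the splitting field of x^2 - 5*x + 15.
[K:Q] = 2

The discriminant of x^2 + (-5)*x + (15) is b^2 - 4c = 25 - (60) = -35. Since -35 is not a perfect square in Q, the polynomial is irreducible over Q. Its two roots generate a degree-2 extension, so [K:Q] = 2.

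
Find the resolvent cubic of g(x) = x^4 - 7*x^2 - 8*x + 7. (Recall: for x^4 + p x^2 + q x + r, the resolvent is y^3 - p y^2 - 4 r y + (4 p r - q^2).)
h(y) = y^3 + 7*y^2 - 28*y - 260

Identify coefficients: p = -7, q = -8, r = 7.
Plug into h(y) = y^3 - p y^2 - 4 r y + (4 p r - q^2):
  h(y) = y^3 - (-7) y^2 - 4*(7) y + (4*(-7)*(7) - (-8)^2)
       = y^3 + (7) y^2 + (-28) y + (-260).
Simplifying: h(y) = y^3 + 7*y^2 - 28*y - 260.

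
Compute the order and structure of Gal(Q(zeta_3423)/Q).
|Gal(Q(zeta_3423)/Q)| = phi(3423) = 1944; group ≅ (Z/3423Z)^* ≅ Z/2Z × Z/6Z × Z/162Z

The n-th cyclotomic polynomial Φ_3423(x) is the minimal polynomial of zeta_3423 over Q and has degree phi(3423) = 1944. So Q(zeta_3423) is a degree-1944 Galois extension with Galois group (Z/3423Z)^*. By CRT, (Z/3423Z)^* ≅ (Z/3Z)^* × (Z/7Z)^* × (Z/163Z)^*. Each prime-power unit group is (Z/3Z)^* ≅ Z/2Z; (Z/7Z)^* ≅ Z/6Z; (Z/163Z)^* ≅ Z/162Z. Hence Gal(Q(zeta_3423)/Q) ≅ Z/2Z × Z/6Z × Z/162Z.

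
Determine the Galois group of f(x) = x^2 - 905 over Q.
Gal(K/Q) = Z/2Z (cyclic of order 2)

x^2 - 905 is irreducible over Q since 905 is not a rational square. The splitting field Q(sqrt(905)) has degree 2 over Q, and its unique nontrivial automorphism is sqrt(905) ↦ -sqrt(905). Hence Gal(Q(sqrt(905))/Q) = Z/2Z.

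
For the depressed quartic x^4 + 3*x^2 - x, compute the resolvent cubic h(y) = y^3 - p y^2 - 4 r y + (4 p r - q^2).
h(y) = y^3 - 3*y^2 - 1

Identify coefficients: p = 3, q = -1, r = 0.
Plug into h(y) = y^3 - p y^2 - 4 r y + (4 p r - q^2):
  h(y) = y^3 - (3) y^2 - 4*(0) y + (4*(3)*(0) - (-1)^2)
       = y^3 + (-3) y^2 + (0) y + (-1).
Simplifying: h(y) = y^3 - 3*y^2 - 1.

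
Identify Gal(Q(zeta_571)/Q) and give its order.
|Gal(Q(zeta_571)/Q)| = phi(571) = 570; group ≅ (Z/571Z)^* ≅ Z/570Z

The n-th cyclotomic polynomial Φ_571(x) is the minimal polynomial of zeta_571 over Q and has degree phi(571) = 570. So Q(zeta_571) is a degree-570 Galois extension with Galois group (Z/571Z)^*. (Z/571Z)^* is cyclic since 571 is an odd prime power (or 4). Hence Gal(Q(zeta_571)/Q) ≅ Z/570Z.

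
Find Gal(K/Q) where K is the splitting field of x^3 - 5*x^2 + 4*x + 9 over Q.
Gal(K/Q) = S_3 (symmetric group of order 6)

Compute the discriminant of x^3 + (-5)*x^2 + (4)*x + (9): Δ = -783. Since Δ is not a rational square, the Galois group is not contained in A_3; it must be the full S_3 (irreducibility of the cubic rules out anything smaller).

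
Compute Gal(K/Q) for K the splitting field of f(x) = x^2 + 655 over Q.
Gal(K/Q) = Z/2Z (cyclic of order 2)

x^2 + 655 is irreducible over Q since -655 is not a rational square. The splitting field Q(sqrt(-655)) has degree 2 over Q, and its unique nontrivial automorphism is sqrt(-655) ↦ -sqrt(-655). Hence Gal(Q(sqrt(-655))/Q) = Z/2Z.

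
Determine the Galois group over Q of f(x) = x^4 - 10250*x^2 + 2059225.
Gal(K/Q) = Z/2Z (cyclic of order 2)

f factors as (x^2 - 10045)(x^2 - 205), so the splitting field is K = Q(sqrt(10045), sqrt(205)). The squarefree part of 10045 is 205 and the squarefree part of 205 is also 205, so sqrt(10045) and sqrt(205) are both rational multiples of sqrt(205). Hence Q(sqrt(10045)) = Q(sqrt(205)) = Q(sqrt(205)), and the splitting field collapses to a single degree-2 extension with Galois group Z/2Z.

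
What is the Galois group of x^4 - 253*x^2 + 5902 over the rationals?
Gal(K/Q) = V_4 (Klein four-group, Z/2Z × Z/2Z)

f factors as (x^2 - 26)(x^2 - 227), so the splitting field is K = Q(sqrt(26), sqrt(227)). The elements 26, 227, 5902 are all non-squares in Q, so sqrt(26) and sqrt(227) generate independent quadratic extensions. Thus [K:Q] = 4 and Gal(K/Q) is generated by the two order-2 automorphisms sqrt(26) ↦ -sqrt(26) and sqrt(227) ↦ -sqrt(227), giving V_4.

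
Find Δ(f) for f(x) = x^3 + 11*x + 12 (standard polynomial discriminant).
Δ = -9212

For a depressed cubic x^3 + p x + q the discriminant is Δ = -4 p^3 - 27 q^2 = -4*(11)^3 - 27*(12)^2 = -5324 - 3888 = -9212.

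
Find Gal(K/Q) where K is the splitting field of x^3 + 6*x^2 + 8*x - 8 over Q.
Gal(K/Q) = S_3 (symmetric group of order 6)

Compute the discriminant of x^3 + (6)*x^2 + (8)*x + (-8): Δ = -1472. Since Δ is not a rational square, the Galois group is not contained in A_3; it must be the full S_3 (irreducibility of the cubic rules out anything smaller).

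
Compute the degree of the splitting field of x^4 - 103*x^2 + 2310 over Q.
[K:Q] = 4

f factors as (x^2 - 70)(x^2 - 33); the splitting field is K = Q(sqrt(70), sqrt(33)). Since 70, 33, and 2310 are all non-squares in Q, the three subfields Q(sqrt(70)), Q(sqrt(33)), Q(sqrt(2310)) are distinct degree-2 extensions, so [K:Q] = 4 (Klein four Galois group).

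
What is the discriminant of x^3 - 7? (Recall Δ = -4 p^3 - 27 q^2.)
Δ = -1323

For a depressed cubic x^3 + p x + q the discriminant is Δ = -4 p^3 - 27 q^2 = -4*(0)^3 - 27*(-7)^2 = 0 - 1323 = -1323.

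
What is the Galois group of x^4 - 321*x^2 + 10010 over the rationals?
Gal(K/Q) = V_4 (Klein four-group, Z/2Z × Z/2Z)

f factors as (x^2 - 286)(x^2 - 35), so the splitting field is K = Q(sqrt(286), sqrt(35)). The elements 286, 35, 10010 are all non-squares in Q, so sqrt(286) and sqrt(35) generate independent quadratic extensions. Thus [K:Q] = 4 and Gal(K/Q) is generated by the two order-2 automorphisms sqrt(286) ↦ -sqrt(286) and sqrt(35) ↦ -sqrt(35), giving V_4.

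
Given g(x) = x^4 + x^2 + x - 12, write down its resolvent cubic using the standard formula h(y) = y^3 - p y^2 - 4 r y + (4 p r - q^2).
h(y) = y^3 - y^2 + 48*y - 49

Identify coefficients: p = 1, q = 1, r = -12.
Plug into h(y) = y^3 - p y^2 - 4 r y + (4 p r - q^2):
  h(y) = y^3 - (1) y^2 - 4*(-12) y + (4*(1)*(-12) - (1)^2)
       = y^3 + (-1) y^2 + (48) y + (-49).
Simplifying: h(y) = y^3 - y^2 + 48*y - 49.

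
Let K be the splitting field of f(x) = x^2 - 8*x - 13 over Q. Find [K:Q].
[K:Q] = 2

The discriminant of x^2 + (-8)*x + (-13) is b^2 - 4c = 64 - (-52) = 116. Since 116 is not a perfect square in Q, the polynomial is irreducible over Q. Its two roots generate a degree-2 extension, so [K:Q] = 2.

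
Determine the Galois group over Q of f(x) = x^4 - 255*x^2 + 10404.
Gal(K/Q) = Z/2Z (cyclic of order 2)

f factors as (x^2 - 51)(x^2 - 204), so the splitting field is K = Q(sqrt(51), sqrt(204)). The squarefree part of 51 is 51 and the squarefree part of 204 is also 51, so sqrt(51) and sqrt(204) are both rational multiples of sqrt(51). Hence Q(sqrt(51)) = Q(sqrt(204)) = Q(sqrt(51)), and the splitting field collapses to a single degree-2 extension with Galois group Z/2Z.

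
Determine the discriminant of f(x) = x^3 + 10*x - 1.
Δ = -4027

For a depressed cubic x^3 + p x + q the discriminant is Δ = -4 p^3 - 27 q^2 = -4*(10)^3 - 27*(-1)^2 = -4000 - 27 = -4027.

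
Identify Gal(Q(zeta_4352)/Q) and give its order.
|Gal(Q(zeta_4352)/Q)| = phi(4352) = 2048; group ≅ (Z/4352Z)^* ≅ Z/2Z × Z/16Z × Z/64Z

The n-th cyclotomic polynomial Φ_4352(x) is the minimal polynomial of zeta_4352 over Q and has degree phi(4352) = 2048. So Q(zeta_4352) is a degree-2048 Galois extension with Galois group (Z/4352Z)^*. By CRT, (Z/4352Z)^* ≅ (Z/256Z)^* × (Z/17Z)^*. Each prime-power unit group is (Z/256Z)^* ≅ Z/2Z × Z/64Z; (Z/17Z)^* ≅ Z/16Z. Hence Gal(Q(zeta_4352)/Q) ≅ Z/2Z × Z/16Z × Z/64Z.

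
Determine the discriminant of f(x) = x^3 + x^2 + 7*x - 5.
Δ = -2608

For x^3 + a x^2 + b x + c the discriminant is Δ = 18 a b c - 4 a^3 c + a^2 b^2 - 4 b^3 - 27 c^2.
Plug a = 1, b = 7, c = -5:
  18*(1)*(7)*(-5) - 4*(1)^3*(-5) + (1)^2*(7)^2 - 4*(7)^3 - 27*(-5)^2
  = -630 + (20) + 49 + (-1372) + (-675)
  = -2608.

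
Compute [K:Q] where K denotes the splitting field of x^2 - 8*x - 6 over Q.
[K:Q] = 2

The discriminant of x^2 + (-8)*x + (-6) is b^2 - 4c = 64 - (-24) = 88. Since 88 is not a perfect square in Q, the polynomial is irreducible over Q. Its two roots generate a degree-2 extension, so [K:Q] = 2.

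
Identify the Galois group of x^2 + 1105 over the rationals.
Gal(K/Q) = Z/2Z (cyclic of order 2)

x^2 + 1105 is irreducible over Q since -1105 is not a rational square. The splitting field Q(sqrt(-1105)) has degree 2 over Q, and its unique nontrivial automorphism is sqrt(-1105) ↦ -sqrt(-1105). Hence Gal(Q(sqrt(-1105))/Q) = Z/2Z.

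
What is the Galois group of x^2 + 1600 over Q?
Gal(K/Q) = Z/2Z (cyclic of order 2)

x^2 + 1600 is irreducible over Q since -1600 is not a rational square. The splitting field Q(sqrt(-1600)) has degree 2 over Q, and its unique nontrivial automorphism is sqrt(-1600) ↦ -sqrt(-1600). Hence Gal(Q(sqrt(-1600))/Q) = Z/2Z.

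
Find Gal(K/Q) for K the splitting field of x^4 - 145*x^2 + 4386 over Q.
Gal(K/Q) = V_4 (Klein four-group, Z/2Z × Z/2Z)

f factors as (x^2 - 102)(x^2 - 43), so the splitting field is K = Q(sqrt(102), sqrt(43)). The elements 102, 43, 4386 are all non-squares in Q, so sqrt(102) and sqrt(43) generate independent quadratic extensions. Thus [K:Q] = 4 and Gal(K/Q) is generated by the two order-2 automorphisms sqrt(102) ↦ -sqrt(102) and sqrt(43) ↦ -sqrt(43), giving V_4.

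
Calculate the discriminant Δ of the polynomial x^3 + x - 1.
Δ = -31

For a depressed cubic x^3 + p x + q the discriminant is Δ = -4 p^3 - 27 q^2 = -4*(1)^3 - 27*(-1)^2 = -4 - 27 = -31.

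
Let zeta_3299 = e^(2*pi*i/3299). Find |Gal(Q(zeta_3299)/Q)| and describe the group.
|Gal(Q(zeta_3299)/Q)| = phi(3299) = 3298; group ≅ (Z/3299Z)^* ≅ Z/3298Z

The n-th cyclotomic polynomial Φ_3299(x) is the minimal polynomial of zeta_3299 over Q and has degree phi(3299) = 3298. So Q(zeta_3299) is a degree-3298 Galois extension with Galois group (Z/3299Z)^*. (Z/3299Z)^* is cyclic since 3299 is an odd prime power (or 4). Hence Gal(Q(zeta_3299)/Q) ≅ Z/3298Z.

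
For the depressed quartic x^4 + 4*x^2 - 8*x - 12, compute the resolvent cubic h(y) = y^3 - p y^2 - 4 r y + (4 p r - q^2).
h(y) = y^3 - 4*y^2 + 48*y - 256

Identify coefficients: p = 4, q = -8, r = -12.
Plug into h(y) = y^3 - p y^2 - 4 r y + (4 p r - q^2):
  h(y) = y^3 - (4) y^2 - 4*(-12) y + (4*(4)*(-12) - (-8)^2)
       = y^3 + (-4) y^2 + (48) y + (-256).
Simplifying: h(y) = y^3 - 4*y^2 + 48*y - 256.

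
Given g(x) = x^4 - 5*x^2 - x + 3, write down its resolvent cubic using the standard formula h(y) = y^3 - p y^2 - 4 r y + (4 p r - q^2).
h(y) = y^3 + 5*y^2 - 12*y - 61

Identify coefficients: p = -5, q = -1, r = 3.
Plug into h(y) = y^3 - p y^2 - 4 r y + (4 p r - q^2):
  h(y) = y^3 - (-5) y^2 - 4*(3) y + (4*(-5)*(3) - (-1)^2)
       = y^3 + (5) y^2 + (-12) y + (-61).
Simplifying: h(y) = y^3 + 5*y^2 - 12*y - 61.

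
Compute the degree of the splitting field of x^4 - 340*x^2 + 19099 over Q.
[K:Q] = 4

f factors as (x^2 - 269)(x^2 - 71); the splitting field is K = Q(sqrt(269), sqrt(71)). Since 269, 71, and 19099 are all non-squares in Q, the three subfields Q(sqrt(269)), Q(sqrt(71)), Q(sqrt(19099)) are distinct degree-2 extensions, so [K:Q] = 4 (Klein four Galois group).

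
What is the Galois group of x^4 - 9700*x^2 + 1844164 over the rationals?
Gal(K/Q) = Z/2Z (cyclic of order 2)

f factors as (x^2 - 194)(x^2 - 9506), so the splitting field is K = Q(sqrt(194), sqrt(9506)). The squarefree part of 194 is 194 and the squarefree part of 9506 is also 194, so sqrt(194) and sqrt(9506) are both rational multiples of sqrt(194). Hence Q(sqrt(194)) = Q(sqrt(9506)) = Q(sqrt(194)), and the splitting field collapses to a single degree-2 extension with Galois group Z/2Z.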